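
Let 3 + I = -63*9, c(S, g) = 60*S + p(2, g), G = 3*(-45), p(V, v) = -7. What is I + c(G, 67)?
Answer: -8677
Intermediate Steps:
G = -135
c(S, g) = -7 + 60*S (c(S, g) = 60*S - 7 = -7 + 60*S)
I = -570 (I = -3 - 63*9 = -3 - 3*189 = -3 - 567 = -570)
I + c(G, 67) = -570 + (-7 + 60*(-135)) = -570 + (-7 - 8100) = -570 - 8107 = -8677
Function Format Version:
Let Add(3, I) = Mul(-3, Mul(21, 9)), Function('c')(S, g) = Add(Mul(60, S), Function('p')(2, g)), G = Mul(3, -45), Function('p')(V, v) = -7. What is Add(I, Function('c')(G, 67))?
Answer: -8677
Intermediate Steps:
G = -135
Function('c')(S, g) = Add(-7, Mul(60, S)) (Function('c')(S, g) = Add(Mul(60, S), -7) = Add(-7, Mul(60, S)))
I = -570 (I = Add(-3, Mul(-3, Mul(21, 9))) = Add(-3, Mul(-3, 189)) = Add(-3, -567) = -570)
Add(I, Function('c')(G, 67)) = Add(-570, Add(-7, Mul(60, -135))) = Add(-570, Add(-7, -8100)) = Add(-570, -8107) = -8677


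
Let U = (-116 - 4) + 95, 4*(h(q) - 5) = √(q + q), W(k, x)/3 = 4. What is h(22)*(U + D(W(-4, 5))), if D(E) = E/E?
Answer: -120 - 12*√11 ≈ -159.80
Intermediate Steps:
W(k, x) = 12 (W(k, x) = 3*4 = 12)
D(E) = 1
h(q) = 5 + √2*√q/4 (h(q) = 5 + √(q + q)/4 = 5 + √(2*q)/4 = 5 + (√2*√q)/4 = 5 + √2*√q/4)
U = -25 (U = -120 + 95 = -25)
h(22)*(U + D(W(-4, 5))) = (5 + √2*√22/4)*(-25 + 1) = (5 + √11/2)*(-24) = -120 - 12*√11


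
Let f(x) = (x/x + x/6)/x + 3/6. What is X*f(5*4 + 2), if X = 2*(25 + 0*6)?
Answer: 1175/33 ≈ 35.606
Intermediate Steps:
X = 50 (X = 2*(25 + 0) = 2*25 = 50)
f(x) = ½ + (1 + x/6)/x (f(x) = (1 + x*(⅙))/x + 3*(⅙) = (1 + x/6)/x + ½ = ½ + (1 + x/6)/x)
X*f(5*4 + 2) = 50*(⅔ + 1/(5*4 + 2)) = 50*(⅔ + 1/(20 + 2)) = 50*(⅔ + 1/22) = 50*(47/66) = 1175/33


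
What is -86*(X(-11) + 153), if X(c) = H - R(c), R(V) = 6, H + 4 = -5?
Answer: -11868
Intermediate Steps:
H = -9 (H = -4 - 5 = -9)
X(c) = -15 (X(c) = -9 - 1*6 = -9 - 6 = -15)
-86*(X(-11) + 153) = -86*(-15 + 153) = -86*138 = -11868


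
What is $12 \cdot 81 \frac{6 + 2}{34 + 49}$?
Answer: $\frac{7776}{83} \approx 93.687$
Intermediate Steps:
$12 \cdot 81 \frac{6 + 2}{34 + 49} = 972 \cdot \frac{8}{83} = \frac{7776}{83}$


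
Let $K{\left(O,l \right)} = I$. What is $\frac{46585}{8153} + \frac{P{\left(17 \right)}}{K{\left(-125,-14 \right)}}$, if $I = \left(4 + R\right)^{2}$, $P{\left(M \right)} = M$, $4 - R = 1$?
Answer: $\frac{2421266}{399497} \approx 6.0608$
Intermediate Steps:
$R = 3$ ($R = 4 - 1 = 3$)
$I = 49$ ($I = \left(4 + 3\right)^{2} = 7^{2} = 49$)
$K{\left(O,l \right)} = 49$
$\frac{46585}{8153} + \frac{P{\left(17 \right)}}{K{\left(-125,-14 \right)}} = \frac{46585}{8153} + \frac{17}{49} = \frac{2421266}{399497}$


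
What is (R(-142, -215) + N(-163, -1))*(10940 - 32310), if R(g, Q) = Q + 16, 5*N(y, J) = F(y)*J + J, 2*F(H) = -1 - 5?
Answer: 4244082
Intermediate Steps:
F(H) = -3 (F(H) = (-1 - 5)/2 = (½)*(-6) = -3)
N(y, J) = -2*J/5 (N(y, J) = (-3*J + J)/5 = (-2*J)/5 = -2*J/5)
R(g, Q) = 16 + Q
(R(-142, -215) + N(-163, -1))*(10940 - 32310) = ((16 - 215) - ⅖*(-1))*(10940 - 32310) = (-199 + ⅖)*(-21370) = -993/5*(-21370) = 4244082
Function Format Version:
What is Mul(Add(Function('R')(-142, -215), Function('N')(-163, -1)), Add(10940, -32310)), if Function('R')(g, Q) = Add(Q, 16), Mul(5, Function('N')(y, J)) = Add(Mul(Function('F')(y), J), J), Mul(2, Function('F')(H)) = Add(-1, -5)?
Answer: 4244082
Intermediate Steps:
Function('F')(H) = -3 (Function('F')(H) = Mul(Rational(1, 2), Add(-1, -5)) = Mul(Rational(1, 2), -6) = -3)
Function('N')(y, J) = Mul(Rational(-2, 5), J) (Function('N')(y, J) = Mul(Rational(1, 5), Add(Mul(-3, J), J)) = Mul(Rational(1, 5), Mul(-2, J)) = Mul(Rational(-2, 5), J))
Function('R')(g, Q) = Add(16, Q)
Mul(Add(Function('R')(-142, -215), Function('N')(-163, -1)), Add(10940, -32310)) = Mul(Add(Add(16, -215), Mul(Rational(-2, 5), -1)), Add(10940, -32310)) = Mul(Add(-199, Rational(2, 5)), -21370) = Mul(Rational(-993, 5), -21370) = 4244082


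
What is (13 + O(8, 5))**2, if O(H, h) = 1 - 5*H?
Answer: 676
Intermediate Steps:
(13 + O(8, 5))**2 = (13 + (1 - 5*8))**2 = (13 + (1 - 40))**2 = (13 - 39)**2 = (-26)**2 = 676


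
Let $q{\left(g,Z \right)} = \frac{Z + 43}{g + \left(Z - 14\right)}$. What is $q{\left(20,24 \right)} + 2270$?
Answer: $\frac{68167}{30} \approx 2272.2$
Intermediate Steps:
$q{\left(g,Z \right)} = \frac{43 + Z}{-14 + Z + g}$ ($q{\left(g,Z \right)} = \frac{43 + Z}{g + \left(Z - 14\right)} = \frac{43 + Z}{g + \left(-14 + Z\right)} = \frac{43 + Z}{-14 + Z + g}$)
$q{\left(20,24 \right)} + 2270 = \frac{43 + 24}{-14 + 24 + 20} + 2270 = \frac{1}{30} \cdot 67 + 2270 = \frac{67}{30} + 2270 = \frac{68167}{30}$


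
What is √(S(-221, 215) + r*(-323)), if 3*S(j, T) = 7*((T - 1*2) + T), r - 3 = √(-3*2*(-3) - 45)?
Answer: √(267 - 8721*I*√3)/3 ≈ 29.226 - 28.714*I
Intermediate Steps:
r = 3 + 3*I*√3 (r = 3 + √(-3*2*(-3) - 45) = 3 + √(-6*(-3) - 45) = 3 + √(18 - 45) = 3 + √(-27) = 3 + 3*I*√3 ≈ 3.0 + 5.1962*I)
S(j, T) = -14/3 + 14*T/3 (S(j, T) = (7*((T - 1*2) + T))/3 = (7*((T - 2) + T))/3 = (7*((-2 + T) + T))/3 = (7*(-2 + 2*T))/3 = (-14 + 14*T)/3 = -14/3 + 14*T/3)
√(S(-221, 215) + r*(-323)) = √((-14/3 + (14/3)*215) + (3 + 3*I*√3)*(-323)) = √((-14/3 + 3010/3) + (-969 - 969*I*√3)) = √(2996/3 + (-969 - 969*I*√3)) = √(89/3 - 969*I*√3)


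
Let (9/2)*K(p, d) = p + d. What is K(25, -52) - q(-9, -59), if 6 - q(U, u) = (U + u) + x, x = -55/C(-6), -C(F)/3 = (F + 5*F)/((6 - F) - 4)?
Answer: -2270/27 ≈ -84.074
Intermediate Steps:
C(F) = -18*F/(2 - F) (C(F) = -3*(F + 5*F)/((6 - F) - 4) = -3*6*F/(2 - F) = -18*F/(2 - F))
x = -110/27 (x = -55/(18*(-6)/(-2 - 6)) = -55/(18*(-6)/(-8)) = -55/(18*(-6)*(-⅛)) = -55/27/2 = -55*2/27 = -110/27 ≈ -4.0741)
K(p, d) = 2*d/9 + 2*p/9 (K(p, d) = 2*(p + d)/9 = 2*(d + p)/9 = 2*d/9 + 2*p/9)
q(U, u) = 272/27 - U - u (q(U, u) = 6 - ((U + u) - 110/27) = 6 - (-110/27 + U + u) = 6 + (110/27 - U - u) = 272/27 - U - u)
K(25, -52) - q(-9, -59) = ((2/9)*(-52) + (2/9)*25) - (272/27 - 1*(-9) - 1*(-59)) = (-104/9 + 50/9) - (272/27 + 9 + 59) = -6 - 1*2108/27 = -6 - 2108/27 = -2270/27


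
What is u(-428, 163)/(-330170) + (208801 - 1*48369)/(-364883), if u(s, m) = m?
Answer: -53029309369/120473420110 ≈ -0.44017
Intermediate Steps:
u(-428, 163)/(-330170) + (208801 - 1*48369)/(-364883) = 163/(-330170) + (208801 - 1*48369)/(-364883) = 163*(-1/330170) + (208801 - 48369)*(-1/364883) = -163/330170 + 160432*(-1/364883) = -163/330170 - 160432/364883 = -53029309369/120473420110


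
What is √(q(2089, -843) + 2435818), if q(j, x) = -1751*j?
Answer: I*√1222021 ≈ 1105.5*I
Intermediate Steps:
√(q(2089, -843) + 2435818) = √(-1751*2089 + 2435818) = √(-3657839 + 2435818) = √(-1222021) = I*√1222021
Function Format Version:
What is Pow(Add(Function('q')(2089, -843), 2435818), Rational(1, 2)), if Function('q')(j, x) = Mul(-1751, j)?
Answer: Mul(I, Pow(1222021, Rational(1, 2))) ≈ Mul(1105.5, I)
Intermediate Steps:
Pow(Add(Function('q')(2089, -843), 2435818), Rational(1, 2)) = Pow(Add(Mul(-1751, 2089), 2435818), Rational(1, 2)) = Pow(Add(-3657839, 2435818), Rational(1, 2)) = Pow(-1222021, Rational(1, 2)) = Mul(I, Pow(1222021, Rational(1, 2)))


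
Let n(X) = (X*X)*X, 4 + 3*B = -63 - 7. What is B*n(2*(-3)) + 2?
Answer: 5330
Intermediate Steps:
B = -74/3 (B = -4/3 + (-63 - 7)/3 = -4/3 + (1/3)*(-70) = -4/3 - 70/3 = -74/3 ≈ -24.667)
n(X) = X**3 (n(X) = X**2*X = X**3)
B*n(2*(-3)) + 2 = -74*(2*(-3))**3/3 + 2 = -74/3*(-6)**3 + 2 = -74/3*(-216) + 2 = 5328 + 2 = 5330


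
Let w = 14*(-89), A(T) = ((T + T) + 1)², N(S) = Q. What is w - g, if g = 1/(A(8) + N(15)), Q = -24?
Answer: -330191/265 ≈ -1246.0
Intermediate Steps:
N(S) = -24
A(T) = (1 + 2*T)² (A(T) = (2*T + 1)² = (1 + 2*T)²)
g = 1/265 (g = 1/((1 + 2*8)² - 24) = 1/((1 + 16)² - 24) = 1/(17² - 24) = 1/(289 - 24) = 1/265 ≈ 0.0037736)
w = -1246
w - g = -1246 - 1*1/265 = -1246 - 1/265 = -330191/265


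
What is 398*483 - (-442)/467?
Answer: 89773720/467 ≈ 1.9224e+5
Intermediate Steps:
398*483 - (-442)/467 = 192234 - (-442)/467 = 192234 - 1*(-442/467) = 192234 + 442/467 = 89773720/467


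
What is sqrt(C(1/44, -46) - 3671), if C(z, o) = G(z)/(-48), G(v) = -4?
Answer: 7*I*sqrt(2697)/6 ≈ 60.588*I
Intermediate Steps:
C(z, o) = 1/12 (C(z, o) = -4/(-48) = -4*(-1/48) = 1/12)
sqrt(C(1/44, -46) - 3671) = sqrt(1/12 - 3671) = sqrt(-44051/12) = 7*I*sqrt(2697)/6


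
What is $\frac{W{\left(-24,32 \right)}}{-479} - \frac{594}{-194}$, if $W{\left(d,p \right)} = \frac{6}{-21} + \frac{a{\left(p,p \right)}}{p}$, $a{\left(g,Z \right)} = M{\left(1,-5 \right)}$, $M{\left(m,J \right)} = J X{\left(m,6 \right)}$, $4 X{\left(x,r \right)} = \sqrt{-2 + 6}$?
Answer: $\frac{63749635}{20815424} \approx 3.0626$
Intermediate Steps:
$X{\left(x,r \right)} = \frac{1}{2}$ ($X{\left(x,r \right)} = \frac{\sqrt{-2 + 6}}{4} = \frac{\sqrt{4}}{4} = \frac{1}{4} \cdot 2 = \frac{1}{2}$)
$M{\left(m,J \right)} = \frac{J}{2}$ ($M{\left(m,J \right)} = J \frac{1}{2} = \frac{J}{2}$)
$a{\left(g,Z \right)} = - \frac{5}{2}$ ($a{\left(g,Z \right)} = \frac{1}{2} \left(-5\right) = - \frac{5}{2}$)
$W{\left(d,p \right)} = - \frac{2}{7} - \frac{5}{2 p}$ ($W{\left(d,p \right)} = \frac{6}{-21} - \frac{5}{2 p} = 6 \left(- \frac{1}{21}\right) - \frac{5}{2 p} = - \frac{2}{7} - \frac{5}{2 p}$)
$\frac{W{\left(-24,32 \right)}}{-479} - \frac{594}{-194} = \frac{\frac{1}{14} \cdot \frac{1}{32} \left(-35 - 128\right)}{-479} - \frac{594}{-194} = \frac{1}{14} \cdot \frac{1}{32} \left(-35 - 128\right) \left(- \frac{1}{479}\right) - - \frac{297}{97} = \frac{1}{14} \cdot \frac{1}{32} \left(-163\right) \left(- \frac{1}{479}\right) + \frac{297}{97} = \left(- \frac{163}{448}\right) \left(- \frac{1}{479}\right) + \frac{297}{97} = \frac{163}{214592} + \frac{297}{97} = \frac{63749635}{20815424}$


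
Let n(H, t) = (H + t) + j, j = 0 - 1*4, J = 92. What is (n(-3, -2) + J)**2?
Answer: 6889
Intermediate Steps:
j = -4 (j = 0 - 4 = -4)
n(H, t) = -4 + H + t (n(H, t) = (H + t) - 4 = -4 + H + t)
(n(-3, -2) + J)**2 = ((-4 - 3 - 2) + 92)**2 = (-9 + 92)**2 = 83**2 = 6889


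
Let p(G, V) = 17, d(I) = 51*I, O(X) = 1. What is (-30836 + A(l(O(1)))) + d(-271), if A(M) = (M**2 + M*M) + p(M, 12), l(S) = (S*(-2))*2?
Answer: -44608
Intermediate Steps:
l(S) = -4*S (l(S) = -2*S*2 = -4*S)
A(M) = 17 + 2*M**2 (A(M) = (M**2 + M*M) + 17 = (M**2 + M**2) + 17 = 2*M**2 + 17 = 17 + 2*M**2)
(-30836 + A(l(O(1)))) + d(-271) = (-30836 + (17 + 2*(-4*1)**2)) + 51*(-271) = (-30836 + (17 + 2*(-4)**2)) - 13821 = (-30836 + (17 + 2*16)) - 13821 = (-30836 + (17 + 32)) - 13821 = (-30836 + 49) - 13821 = -30787 - 13821 = -44608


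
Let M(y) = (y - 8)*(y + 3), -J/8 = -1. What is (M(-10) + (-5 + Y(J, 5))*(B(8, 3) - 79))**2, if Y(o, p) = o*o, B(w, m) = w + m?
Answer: 15100996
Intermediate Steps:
J = 8 (J = -8*(-1) = 8)
B(w, m) = m + w
Y(o, p) = o**2
M(y) = (-8 + y)*(3 + y)
(M(-10) + (-5 + Y(J, 5))*(B(8, 3) - 79))**2 = ((-24 + (-10)**2 - 5*(-10)) + (-5 + 8**2)*((3 + 8) - 79))**2 = ((-24 + 100 + 50) + (-5 + 64)*(11 - 79))**2 = (126 + 59*(-68))**2 = (126 - 4012)**2 = (-3886)**2 = 15100996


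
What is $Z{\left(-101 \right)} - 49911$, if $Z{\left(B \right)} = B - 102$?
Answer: $-50114$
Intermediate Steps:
$Z{\left(B \right)} = -102 + B$ ($Z{\left(B \right)} = B - 102 = -102 + B$)
$Z{\left(-101 \right)} - 49911 = \left(-102 - 101\right) - 49911 = -203 - 49911 = -50114$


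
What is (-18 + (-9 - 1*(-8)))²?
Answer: 361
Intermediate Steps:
(-18 + (-9 - 1*(-8)))² = (-18 + (-9 + 8))² = (-18 - 1)² = (-19)² = 361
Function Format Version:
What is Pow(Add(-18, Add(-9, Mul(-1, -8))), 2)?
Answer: 361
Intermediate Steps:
Pow(Add(-18, Add(-9, Mul(-1, -8))), 2) = Pow(Add(-18, Add(-9, 8)), 2) = Pow(Add(-18, -1), 2) = Pow(-19, 2) = 361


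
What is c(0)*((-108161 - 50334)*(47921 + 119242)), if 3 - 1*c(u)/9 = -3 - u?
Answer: -1430702982990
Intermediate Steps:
c(u) = 54 + 9*u (c(u) = 27 - 9*(-3 - u) = 27 + (27 + 9*u) = 54 + 9*u)
c(0)*((-108161 - 50334)*(47921 + 119242)) = (54 + 9*0)*((-108161 - 50334)*(47921 + 119242)) = (54 + 0)*(-158495*167163) = 54*(-26494499685) = -1430702982990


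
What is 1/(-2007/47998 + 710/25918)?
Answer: -622006082/8969423 ≈ -69.347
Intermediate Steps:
1/(-2007/47998 + 710/25918) = 1/(-2007*1/47998 + 710*(1/25918)) = 1/(-2007/47998 + 355/12959) = 1/(-8969423/622006082) = -622006082/8969423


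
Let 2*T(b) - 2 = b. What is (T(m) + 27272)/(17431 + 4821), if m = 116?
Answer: 27331/22252 ≈ 1.2282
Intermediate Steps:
T(b) = 1 + b/2
(T(m) + 27272)/(17431 + 4821) = ((1 + (½)*116) + 27272)/(17431 + 4821) = ((1 + 58) + 27272)/22252 = (59 + 27272)*(1/22252) = 27331*(1/22252) = 27331/22252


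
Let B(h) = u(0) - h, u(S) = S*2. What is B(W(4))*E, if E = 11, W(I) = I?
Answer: -44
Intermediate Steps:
u(S) = 2*S
B(h) = -h (B(h) = 2*0 - h = 0 - h = -h)
B(W(4))*E = -1*4*11 = -4*11 = -44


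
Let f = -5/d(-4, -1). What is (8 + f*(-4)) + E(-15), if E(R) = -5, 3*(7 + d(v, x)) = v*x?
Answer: -9/17 ≈ -0.52941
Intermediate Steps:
d(v, x) = -7 + v*x/3 (d(v, x) = -7 + (v*x)/3 = -7 + v*x/3)
f = 15/17 (f = -5/(-7 + (⅓)*(-4)*(-1)) = -5/(-7 + 4/3) = -5/(-17/3) = -5*(-3/17) = 15/17 ≈ 0.88235)
(8 + f*(-4)) + E(-15) = (8 + (15/17)*(-4)) - 5 = (8 - 60/17) - 5 = 76/17 - 5 = -9/17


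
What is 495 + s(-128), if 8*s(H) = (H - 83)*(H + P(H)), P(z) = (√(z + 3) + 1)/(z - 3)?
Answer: 4057019/1048 + 1055*I*√5/1048 ≈ 3871.2 + 2.251*I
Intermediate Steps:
P(z) = (1 + √(3 + z))/(-3 + z) (P(z) = (√(3 + z) + 1)/(-3 + z) = (1 + √(3 + z))/(-3 + z))
s(H) = (-83 + H)*(H + (1 + √(3 + H))/(-3 + H))/8 (s(H) = ((H - 83)*(H + (1 + √(3 + H))/(-3 + H)))/8 = ((-83 + H)*(H + (1 + √(3 + H))/(-3 + H)))/8 = (-83 + H)*(H + (1 + √(3 + H))/(-3 + H))/8)
495 + s(-128) = 495 + (-83 - 83*√(3 - 128) - 128*(1 + √(3 - 128)) - 128*(-83 - 128)*(-3 - 128))/(8*(-3 - 128)) = 495 + (⅛)*(-83 - 415*I*√5 - 128*(1 + √(-125)) - 128*(-211)*(-131))/(-131) = 495 + (⅛)*(-1/131)*(-83 - 415*I*√5 - 128*(1 + 5*I*√5) - 3538048) = 495 + (⅛)*(-1/131)*(-83 - 415*I*√5 + (-128 - 640*I*√5) - 3538048) = 495 + (⅛)*(-1/131)*(-3538259 - 1055*I*√5) = 495 + (3538259/1048 + 1055*I*√5/1048) = 4057019/1048 + 1055*I*√5/1048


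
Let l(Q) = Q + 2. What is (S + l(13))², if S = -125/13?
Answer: 4900/169 ≈ 28.994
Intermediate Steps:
l(Q) = 2 + Q
S = -125/13 (S = -125*1/13 = -125/13 ≈ -9.6154)
(S + l(13))² = (-125/13 + (2 + 13))² = (-125/13 + 15)² = (70/13)² = 4900/169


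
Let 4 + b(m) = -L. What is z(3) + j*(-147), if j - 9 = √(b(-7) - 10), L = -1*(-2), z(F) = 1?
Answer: -1322 - 588*I ≈ -1322.0 - 588.0*I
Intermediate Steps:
L = 2
b(m) = -6 (b(m) = -4 - 1*2 = -4 - 2 = -6)
j = 9 + 4*I (j = 9 + √(-6 - 10) = 9 + √(-16) = 9 + 4*I ≈ 9.0 + 4.0*I)
z(3) + j*(-147) = 1 + (9 + 4*I)*(-147) = 1 + (-1323 - 588*I) = -1322 - 588*I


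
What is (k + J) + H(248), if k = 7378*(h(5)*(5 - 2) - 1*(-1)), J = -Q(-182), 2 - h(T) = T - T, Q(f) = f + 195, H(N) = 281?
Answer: 51914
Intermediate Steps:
Q(f) = 195 + f
h(T) = 2 (h(T) = 2 - (T - T) = 2 - 1*0 = 2 + 0 = 2)
J = -13 (J = -(195 - 182) = -1*13 = -13)
k = 51646 (k = 7378*(2*(5 - 2) - 1*(-1)) = 7378*(2*3 + 1) = 7378*(6 + 1) = 7378*7 = 51646)
(k + J) + H(248) = (51646 - 13) + 281 = 51633 + 281 = 51914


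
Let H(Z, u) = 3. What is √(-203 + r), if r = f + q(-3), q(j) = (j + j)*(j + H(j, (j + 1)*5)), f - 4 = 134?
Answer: I*√65 ≈ 8.0623*I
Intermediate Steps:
f = 138 (f = 4 + 134 = 138)
q(j) = 2*j*(3 + j) (q(j) = (j + j)*(j + 3) = (2*j)*(3 + j) = 2*j*(3 + j))
r = 138 (r = 138 + 2*(-3)*(3 - 3) = 138 + 2*(-3)*0 = 138 + 0 = 138)
√(-203 + r) = √(-203 + 138) = √(-65) = I*√65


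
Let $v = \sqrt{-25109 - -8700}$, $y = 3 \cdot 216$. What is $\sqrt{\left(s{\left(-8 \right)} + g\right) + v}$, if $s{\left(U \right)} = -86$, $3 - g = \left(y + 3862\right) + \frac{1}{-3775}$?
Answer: $\frac{\sqrt{-2618124674 + 570025 i \sqrt{16409}}}{755} \approx 0.94498 + 67.778 i$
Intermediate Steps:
$y = 648$
$g = - \frac{17013924}{3775}$ ($g = 3 - \left(\left(648 + 3862\right) + \frac{1}{-3775}\right) = 3 - \left(4510 - \frac{1}{3775}\right) = 3 - \frac{17025249}{3775} = - \frac{17013924}{3775} \approx -4507.0$)
$v = i \sqrt{16409}$ ($v = \sqrt{-25109 + 8700} = \sqrt{-16409} = i \sqrt{16409} \approx 128.1 i$)
$\sqrt{\left(s{\left(-8 \right)} + g\right) + v} = \sqrt{\left(-86 - \frac{17013924}{3775}\right) + i \sqrt{16409}} = \sqrt{- \frac{17338574}{3775} + i \sqrt{16409}}$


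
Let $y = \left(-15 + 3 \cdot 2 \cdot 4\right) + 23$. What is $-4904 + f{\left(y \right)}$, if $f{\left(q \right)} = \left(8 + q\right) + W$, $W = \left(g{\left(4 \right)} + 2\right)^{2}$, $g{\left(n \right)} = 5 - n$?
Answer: $-4855$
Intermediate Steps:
$W = 9$ ($W = \left(\left(5 - 4\right) + 2\right)^{2} = \left(1 + 2\right)^{2} = 3^{2} = 9$)
$y = 32$ ($y = \left(-15 + 6 \cdot 4\right) + 23 = \left(-15 + 24\right) + 23 = 9 + 23 = 32$)
$f{\left(q \right)} = 17 + q$ ($f{\left(q \right)} = \left(8 + q\right) + 9 = 17 + q$)
$-4904 + f{\left(y \right)} = -4904 + \left(17 + 32\right) = -4904 + 49 = -4855$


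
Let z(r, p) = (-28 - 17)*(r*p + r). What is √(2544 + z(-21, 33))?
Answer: √34674 ≈ 186.21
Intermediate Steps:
z(r, p) = -45*r - 45*p*r (z(r, p) = -45*(p*r + r) = -45*(r + p*r) = -45*r - 45*p*r)
√(2544 + z(-21, 33)) = √(2544 - 45*(-21)*(1 + 33)) = √(2544 - 45*(-21)*34) = √(2544 + 32130) = √34674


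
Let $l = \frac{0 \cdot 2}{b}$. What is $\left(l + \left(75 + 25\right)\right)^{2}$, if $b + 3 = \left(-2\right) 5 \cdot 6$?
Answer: $10000$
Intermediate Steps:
$b = -63$ ($b = -3 + \left(-2\right) 5 \cdot 6 = -3 - 60 = -63$)
$l = 0$ ($l = \frac{0 \cdot 2}{-63} = 0 \left(- \frac{1}{63}\right) = 0$)
$\left(l + \left(75 + 25\right)\right)^{2} = \left(0 + \left(75 + 25\right)\right)^{2} = \left(0 + 100\right)^{2} = 100^{2} = 10000$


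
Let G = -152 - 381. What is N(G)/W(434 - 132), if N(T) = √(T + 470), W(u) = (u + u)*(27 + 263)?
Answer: 3*I*√7/175160 ≈ 4.5314e-5*I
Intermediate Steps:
W(u) = 580*u (W(u) = (2*u)*290 = 580*u)
G = -533
N(T) = √(470 + T)
N(G)/W(434 - 132) = √(470 - 533)/((580*(434 - 132))) = √(-63)/((580*302)) = (3*I*√7)/175160 = (3*I*√7)*(1/175160) = 3*I*√7/175160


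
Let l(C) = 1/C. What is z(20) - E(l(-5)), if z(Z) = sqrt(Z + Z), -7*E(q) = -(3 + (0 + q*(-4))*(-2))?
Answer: -1/5 + 2*sqrt(10) ≈ 6.1246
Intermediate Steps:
l(C) = 1/C
E(q) = 3/7 + 8*q/7 (E(q) = -(-1)*(3 + (0 + q*(-4))*(-2))/7 = -(-1)*(3 + (0 - 4*q)*(-2))/7 = -(-1)*(3 - 4*q*(-2))/7 = -(-1)*(3 + 8*q)/7 = -(-3 - 8*q)/7 = 3/7 + 8*q/7)
z(Z) = sqrt(2)*sqrt(Z) (z(Z) = sqrt(2*Z) = sqrt(2)*sqrt(Z))
z(20) - E(l(-5)) = sqrt(2)*sqrt(20) - (3/7 + (8/7)/(-5)) = sqrt(2)*(2*sqrt(5)) - (3/7 + (8/7)*(-1/5)) = 2*sqrt(10) - (3/7 - 8/35) = 2*sqrt(10) - 1*1/5 = 2*sqrt(10) - 1/5 = -1/5 + 2*sqrt(10)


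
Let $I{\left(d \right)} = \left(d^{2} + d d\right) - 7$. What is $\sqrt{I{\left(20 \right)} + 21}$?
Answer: $\sqrt{814} \approx 28.531$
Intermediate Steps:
$I{\left(d \right)} = -7 + 2 d^{2}$ ($I{\left(d \right)} = \left(d^{2} + d^{2}\right) - 7 = 2 d^{2} - 7 = -7 + 2 d^{2}$)
$\sqrt{I{\left(20 \right)} + 21} = \sqrt{\left(-7 + 2 \cdot 20^{2}\right) + 21} = \sqrt{\left(-7 + 2 \cdot 400\right) + 21} = \sqrt{\left(-7 + 800\right) + 21} = \sqrt{793 + 21} = \sqrt{814}$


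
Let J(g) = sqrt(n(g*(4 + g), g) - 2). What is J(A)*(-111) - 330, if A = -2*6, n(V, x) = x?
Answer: -330 - 111*I*sqrt(14) ≈ -330.0 - 415.32*I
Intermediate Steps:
A = -12
J(g) = sqrt(-2 + g) (J(g) = sqrt(g - 2) = sqrt(-2 + g))
J(A)*(-111) - 330 = sqrt(-2 - 12)*(-111) - 330 = sqrt(-14)*(-111) - 330 = (I*sqrt(14))*(-111) - 330 = -111*I*sqrt(14) - 330 = -330 - 111*I*sqrt(14)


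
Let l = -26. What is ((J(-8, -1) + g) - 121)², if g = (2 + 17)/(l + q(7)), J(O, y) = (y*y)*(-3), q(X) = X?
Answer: 15625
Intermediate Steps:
J(O, y) = -3*y² (J(O, y) = y²*(-3) = -3*y²)
g = -1 (g = (2 + 17)/(-26 + 7) = 19/(-19) = 19*(-1/19) = -1)
((J(-8, -1) + g) - 121)² = ((-3*(-1)² - 1) - 121)² = ((-3*1 - 1) - 121)² = ((-3 - 1) - 121)² = (-4 - 121)² = (-125)² = 15625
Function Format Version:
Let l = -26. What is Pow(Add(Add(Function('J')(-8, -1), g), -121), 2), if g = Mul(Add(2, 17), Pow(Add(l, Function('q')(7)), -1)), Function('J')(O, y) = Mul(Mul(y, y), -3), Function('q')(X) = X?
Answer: 15625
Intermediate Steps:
Function('J')(O, y) = Mul(-3, Pow(y, 2)) (Function('J')(O, y) = Mul(Pow(y, 2), -3) = Mul(-3, Pow(y, 2)))
g = -1 (g = Mul(Add(2, 17), Pow(Add(-26, 7), -1)) = Mul(19, Pow(-19, -1)) = Mul(19, Rational(-1, 19)) = -1)
Pow(Add(Add(Function('J')(-8, -1), g), -121), 2) = Pow(Add(Add(Mul(-3, Pow(-1, 2)), -1), -121), 2) = Pow(Add(Add(Mul(-3, 1), -1), -121), 2) = Pow(Add(Add(-3, -1), -121), 2) = Pow(Add(-4, -121), 2) = Pow(-125, 2) = 15625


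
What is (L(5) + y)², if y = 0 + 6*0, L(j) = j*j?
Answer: 625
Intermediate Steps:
L(j) = j²
y = 0 (y = 0 + 0 = 0)
(L(5) + y)² = (5² + 0)² = (25 + 0)² = 25² = 625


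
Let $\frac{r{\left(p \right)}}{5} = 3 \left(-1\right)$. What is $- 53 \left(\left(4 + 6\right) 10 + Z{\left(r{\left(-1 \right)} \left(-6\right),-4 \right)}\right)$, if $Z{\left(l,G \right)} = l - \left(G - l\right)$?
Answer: $-15052$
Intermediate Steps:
$r{\left(p \right)} = -15$ ($r{\left(p \right)} = 5 \cdot 3 \left(-1\right) = 5 \left(-3\right) = -15$)
$Z{\left(l,G \right)} = - G + 2 l$
$- 53 \left(\left(4 + 6\right) 10 + Z{\left(r{\left(-1 \right)} \left(-6\right),-4 \right)}\right) = - 53 \left(\left(4 + 6\right) 10 - \left(-4 - 2 \left(\left(-15\right) \left(-6\right)\right)\right)\right) = - 53 \left(10 \cdot 10 + \left(4 + 2 \cdot 90\right)\right) = - 53 \left(100 + \left(4 + 180\right)\right) = - 53 \left(100 + 184\right) = \left(-53\right) 284 = -15052$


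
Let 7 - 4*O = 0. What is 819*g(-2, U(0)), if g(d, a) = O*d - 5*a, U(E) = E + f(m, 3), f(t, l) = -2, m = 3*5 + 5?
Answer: 10647/2 ≈ 5323.5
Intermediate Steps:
m = 20 (m = 15 + 5 = 20)
O = 7/4 (O = 7/4 - ¼*0 = 7/4 + 0 = 7/4 ≈ 1.7500)
U(E) = -2 + E (U(E) = E - 2 = -2 + E)
g(d, a) = -5*a + 7*d/4 (g(d, a) = 7*d/4 - 5*a = -5*a + 7*d/4)
819*g(-2, U(0)) = 819*(-5*(-2 + 0) + (7/4)*(-2)) = 819*(-5*(-2) - 7/2) = 819*(10 - 7/2) = 819*(13/2) = 10647/2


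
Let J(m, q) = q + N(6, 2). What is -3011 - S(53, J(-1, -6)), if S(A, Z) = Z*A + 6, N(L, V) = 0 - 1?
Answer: -2646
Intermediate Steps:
N(L, V) = -1
J(m, q) = -1 + q (J(m, q) = q - 1 = -1 + q)
S(A, Z) = 6 + A*Z (S(A, Z) = A*Z + 6 = 6 + A*Z)
-3011 - S(53, J(-1, -6)) = -3011 - (6 + 53*(-1 - 6)) = -3011 - (6 + 53*(-7)) = -3011 - (6 - 371) = -3011 - 1*(-365) = -3011 + 365 = -2646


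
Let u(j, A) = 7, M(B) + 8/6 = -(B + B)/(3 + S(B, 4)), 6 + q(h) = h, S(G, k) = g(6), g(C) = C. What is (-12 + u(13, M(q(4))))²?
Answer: 25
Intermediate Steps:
S(G, k) = 6
q(h) = -6 + h
M(B) = -4/3 - 2*B/9 (M(B) = -4/3 - (B + B)/(3 + 6) = -4/3 - 2*B/9)
(-12 + u(13, M(q(4))))² = (-12 + 7)² = (-5)² = 25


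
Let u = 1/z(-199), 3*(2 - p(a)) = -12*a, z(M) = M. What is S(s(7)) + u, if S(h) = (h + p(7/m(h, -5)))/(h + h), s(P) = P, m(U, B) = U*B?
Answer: 8089/13930 ≈ 0.58069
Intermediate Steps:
m(U, B) = B*U
p(a) = 2 + 4*a (p(a) = 2 - (-4)*a = 2 + 4*a)
S(h) = (2 + h - 28/(5*h))/(2*h) (S(h) = (h + (2 + 4*(7/((-5*h)))))/(h + h) = (h + (2 + 4*(7*(-1/(5*h)))))/((2*h)) = (h + (2 + 4*(-7/(5*h))))*(1/(2*h)) = (h + (2 - 28/(5*h)))*(1/(2*h)) = (2 + h - 28/(5*h))*(1/(2*h)) = (2 + h - 28/(5*h))/(2*h))
u = -1/199 (u = 1/(-199) = -1/199 ≈ -0.0050251)
S(s(7)) + u = (-14/5 + 7 + (½)*7²)/7² - 1/199 = (-14/5 + 7 + (½)*49)/49 - 1/199 = (-14/5 + 7 + 49/2)/49 - 1/199 = (1/49)*(287/10) - 1/199 = 41/70 - 1/199 = 8089/13930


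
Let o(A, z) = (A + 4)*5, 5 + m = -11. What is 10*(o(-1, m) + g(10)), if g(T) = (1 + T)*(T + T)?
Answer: 2350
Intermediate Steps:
m = -16 (m = -5 - 11 = -16)
o(A, z) = 20 + 5*A (o(A, z) = (4 + A)*5 = 20 + 5*A)
g(T) = 2*T*(1 + T) (g(T) = (1 + T)*(2*T) = 2*T*(1 + T))
10*(o(-1, m) + g(10)) = 10*((20 + 5*(-1)) + 2*10*(1 + 10)) = 10*((20 - 5) + 2*10*11) = 10*(15 + 220) = 10*235 = 2350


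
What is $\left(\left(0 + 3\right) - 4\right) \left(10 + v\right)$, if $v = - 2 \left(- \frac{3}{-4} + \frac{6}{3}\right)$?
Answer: $- \frac{9}{2} \approx -4.5$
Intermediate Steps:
$v = - \frac{11}{2}$ ($v = - 2 \left(\left(-3\right) \left(- \frac{1}{4}\right) + 6 \cdot \frac{1}{3}\right) = - 2 \left(\frac{3}{4} + 2\right) = \left(-2\right) \frac{11}{4} = - \frac{11}{2} \approx -5.5$)
$\left(\left(0 + 3\right) - 4\right) \left(10 + v\right) = \left(\left(0 + 3\right) - 4\right) \left(10 - \frac{11}{2}\right) = \left(3 - 4\right) \frac{9}{2} = \left(-1\right) \frac{9}{2} = - \frac{9}{2}$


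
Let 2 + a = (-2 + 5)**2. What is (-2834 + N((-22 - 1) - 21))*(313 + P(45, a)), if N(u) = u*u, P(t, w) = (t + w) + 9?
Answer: -335852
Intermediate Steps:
a = 7 (a = -2 + (-2 + 5)**2 = -2 + 3**2 = -2 + 9 = 7)
P(t, w) = 9 + t + w
N(u) = u**2
(-2834 + N((-22 - 1) - 21))*(313 + P(45, a)) = (-2834 + ((-22 - 1) - 21)**2)*(313 + (9 + 45 + 7)) = (-2834 + (-23 - 21)**2)*(313 + 61) = (-2834 + (-44)**2)*374 = (-2834 + 1936)*374 = -898*374 = -335852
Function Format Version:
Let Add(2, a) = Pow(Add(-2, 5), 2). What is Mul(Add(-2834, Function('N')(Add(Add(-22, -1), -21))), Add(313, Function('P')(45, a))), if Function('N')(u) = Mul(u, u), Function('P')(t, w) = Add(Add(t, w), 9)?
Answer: -335852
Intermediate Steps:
a = 7 (a = Add(-2, Pow(Add(-2, 5), 2)) = Add(-2, Pow(3, 2)) = Add(-2, 9) = 7)
Function('P')(t, w) = Add(9, t, w)
Function('N')(u) = Pow(u, 2)
Mul(Add(-2834, Function('N')(Add(Add(-22, -1), -21))), Add(313, Function('P')(45, a))) = Mul(Add(-2834, Pow(Add(Add(-22, -1), -21), 2)), Add(313, Add(9, 45, 7))) = Mul(Add(-2834, Pow(Add(-23, -21), 2)), Add(313, 61)) = Mul(Add(-2834, Pow(-44, 2)), 374) = Mul(Add(-2834, 1936), 374) = Mul(-898, 374) = -335852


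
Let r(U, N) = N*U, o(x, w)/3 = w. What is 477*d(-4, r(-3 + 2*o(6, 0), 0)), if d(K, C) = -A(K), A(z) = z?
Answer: 1908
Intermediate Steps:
o(x, w) = 3*w
d(K, C) = -K
477*d(-4, r(-3 + 2*o(6, 0), 0)) = 477*(-1*(-4)) = 477*4 = 1908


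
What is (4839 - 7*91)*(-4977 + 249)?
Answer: -19867056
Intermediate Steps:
(4839 - 7*91)*(-4977 + 249) = (4839 - 637)*(-4728) = 4202*(-4728) = -19867056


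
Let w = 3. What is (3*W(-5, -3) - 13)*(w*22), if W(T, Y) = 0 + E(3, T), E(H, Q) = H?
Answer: -264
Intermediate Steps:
W(T, Y) = 3 (W(T, Y) = 0 + 3 = 3)
(3*W(-5, -3) - 13)*(w*22) = (3*3 - 13)*(3*22) = (9 - 13)*66 = -4*66 = -264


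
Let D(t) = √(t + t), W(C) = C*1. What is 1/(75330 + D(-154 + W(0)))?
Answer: 37665/2837304604 - I*√77/2837304604 ≈ 1.3275e-5 - 3.0927e-9*I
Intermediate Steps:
W(C) = C
D(t) = √2*√t (D(t) = √(2*t) = √2*√t)
1/(75330 + D(-154 + W(0))) = 1/(75330 + √2*√(-154 + 0)) = 1/(75330 + √2*√(-154)) = 1/(75330 + √2*(I*√154)) = 1/(75330 + 2*I*√77)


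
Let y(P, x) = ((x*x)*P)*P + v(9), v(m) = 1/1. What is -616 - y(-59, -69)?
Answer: -16573658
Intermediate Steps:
v(m) = 1
y(P, x) = 1 + P²*x² (y(P, x) = ((x*x)*P)*P + 1 = (x²*P)*P + 1 = (P*x²)*P + 1 = P²*x² + 1 = 1 + P²*x²)
-616 - y(-59, -69) = -616 - (1 + (-59)²*(-69)²) = -616 - (1 + 3481*4761) = -616 - (1 + 16573041) = -616 - 1*16573042 = -616 - 16573042 = -16573658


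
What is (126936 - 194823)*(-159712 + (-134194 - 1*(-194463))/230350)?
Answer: 2497535502628797/230350 ≈ 1.0842e+10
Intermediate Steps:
(126936 - 194823)*(-159712 + (-134194 - 1*(-194463))/230350) = -67887*(-159712 + (-134194 + 194463)*(1/230350)) = -67887*(-159712 + 60269*(1/230350)) = -67887*(-159712 + 60269/230350) = -67887*(-36789598931/230350) = 2497535502628797/230350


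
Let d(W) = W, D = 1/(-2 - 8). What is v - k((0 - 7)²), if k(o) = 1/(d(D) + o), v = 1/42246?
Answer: -140657/6886098 ≈ -0.020426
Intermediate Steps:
D = -⅒ (D = 1/(-10) = -⅒ ≈ -0.10000)
v = 1/42246 ≈ 2.3671e-5
k(o) = 1/(-⅒ + o)
v - k((0 - 7)²) = 1/42246 - 10/(-1 + 10*(0 - 7)²) = 1/42246 - 10/(-1 + 10*(-7)²) = 1/42246 - 10/(-1 + 10*49) = 1/42246 - 10/(-1 + 490) = 1/42246 - 10/489 = -140657/6886098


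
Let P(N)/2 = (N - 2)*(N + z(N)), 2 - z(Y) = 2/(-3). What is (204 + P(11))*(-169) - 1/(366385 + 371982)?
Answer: -56152810351/738367 ≈ -76050.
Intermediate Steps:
z(Y) = 8/3 (z(Y) = 2 - 2/(-3) = 2 - 2*(-1)/3 = 2 - 1*(-⅔) = 2 + ⅔ = 8/3)
P(N) = 2*(-2 + N)*(8/3 + N) (P(N) = 2*((N - 2)*(N + 8/3)) = 2*((-2 + N)*(8/3 + N)) = 2*(-2 + N)*(8/3 + N))
(204 + P(11))*(-169) - 1/(366385 + 371982) = (204 + (-32/3 + 2*11² + (4/3)*11))*(-169) - 1/(366385 + 371982) = (204 + (-32/3 + 2*121 + 44/3))*(-169) - 1/738367 = (204 + (-32/3 + 242 + 44/3))*(-169) - 1*1/738367 = (204 + 246)*(-169) - 1/738367 = 450*(-169) - 1/738367 = -76050 - 1/738367 = -56152810351/738367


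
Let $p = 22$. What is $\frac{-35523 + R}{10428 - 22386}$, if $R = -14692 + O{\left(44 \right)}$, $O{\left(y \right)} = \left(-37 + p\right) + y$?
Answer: $\frac{25093}{5979} \approx 4.1969$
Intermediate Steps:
$O{\left(y \right)} = -15 + y$ ($O{\left(y \right)} = \left(-37 + 22\right) + y = -15 + y$)
$R = -14663$ ($R = -14692 + \left(-15 + 44\right) = -14692 + 29 = -14663$)
$\frac{-35523 + R}{10428 - 22386} = \frac{-35523 - 14663}{10428 - 22386} = - \frac{50186}{-11958} = \left(-50186\right) \left(- \frac{1}{11958}\right) = \frac{25093}{5979}$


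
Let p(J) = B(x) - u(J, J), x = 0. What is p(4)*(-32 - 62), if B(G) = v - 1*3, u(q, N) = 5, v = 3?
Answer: 470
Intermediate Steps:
B(G) = 0 (B(G) = 3 - 1*3 = 3 - 3 = 0)
p(J) = -5 (p(J) = 0 - 1*5 = 0 - 5 = -5)
p(4)*(-32 - 62) = -5*(-32 - 62) = -5*(-94) = 470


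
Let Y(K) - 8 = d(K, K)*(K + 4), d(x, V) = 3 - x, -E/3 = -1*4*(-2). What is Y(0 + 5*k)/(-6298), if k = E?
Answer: 7130/3149 ≈ 2.2642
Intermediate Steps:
E = -24 (E = -3*(-1*4)*(-2) = -(-12)*(-2) = -3*8 = -24)
k = -24
Y(K) = 8 + (3 - K)*(4 + K) (Y(K) = 8 + (3 - K)*(K + 4) = 8 + (3 - K)*(4 + K))
Y(0 + 5*k)/(-6298) = (20 - (0 + 5*(-24)) - (0 + 5*(-24))²)/(-6298) = (20 - (0 - 120) - (0 - 120)²)*(-1/6298) = (20 - 1*(-120) - 1*(-120)²)*(-1/6298) = (20 + 120 - 1*14400)*(-1/6298) = (20 + 120 - 14400)*(-1/6298) = -14260*(-1/6298) = 7130/3149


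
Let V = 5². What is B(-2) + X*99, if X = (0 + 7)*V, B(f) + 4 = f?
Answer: 17319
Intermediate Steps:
V = 25
B(f) = -4 + f
X = 175 (X = (0 + 7)*25 = 7*25 = 175)
B(-2) + X*99 = (-4 - 2) + 175*99 = -6 + 17325 = 17319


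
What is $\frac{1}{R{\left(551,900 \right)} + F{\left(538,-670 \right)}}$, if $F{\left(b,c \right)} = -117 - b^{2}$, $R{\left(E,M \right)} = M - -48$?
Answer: $- \frac{1}{288613} \approx -3.4648 \cdot 10^{-6}$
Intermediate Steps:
$R{\left(E,M \right)} = 48 + M$ ($R{\left(E,M \right)} = M + 48 = 48 + M$)
$\frac{1}{R{\left(551,900 \right)} + F{\left(538,-670 \right)}} = \frac{1}{\left(48 + 900\right) - 289561} = \frac{1}{948 - 289561} = \frac{1}{-288613} = - \frac{1}{288613}$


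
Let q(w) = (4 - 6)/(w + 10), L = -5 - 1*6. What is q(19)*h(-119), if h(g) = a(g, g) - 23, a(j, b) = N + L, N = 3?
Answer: 62/29 ≈ 2.1379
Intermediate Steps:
L = -11 (L = -5 - 6 = -11)
q(w) = -2/(10 + w)
a(j, b) = -8 (a(j, b) = 3 - 11 = -8)
h(g) = -31 (h(g) = -8 - 23 = -31)
q(19)*h(-119) = -2/(10 + 19)*(-31) = -2/29*(-31) = 62/29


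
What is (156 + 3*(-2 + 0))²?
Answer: 22500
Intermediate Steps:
(156 + 3*(-2 + 0))² = (156 + 3*(-2))² = (156 - 6)² = 150² = 22500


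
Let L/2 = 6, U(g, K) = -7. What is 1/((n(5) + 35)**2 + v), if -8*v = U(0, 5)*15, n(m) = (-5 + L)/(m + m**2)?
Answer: 1800/2258123 ≈ 0.00079712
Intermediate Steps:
L = 12 (L = 2*6 = 12)
n(m) = 7/(m + m**2) (n(m) = (-5 + 12)/(m + m**2) = 7/(m + m**2))
v = 105/8 (v = -(-7)*15/8 = -1/8*(-105) = 105/8 ≈ 13.125)
1/((n(5) + 35)**2 + v) = 1/((7/(5*(1 + 5)) + 35)**2 + 105/8) = 1/((7*(1/5)/6 + 35)**2 + 105/8) = 1/((7*(1/5)*(1/6) + 35)**2 + 105/8) = 1/((7/30 + 35)**2 + 105/8) = 1/((1057/30)**2 + 105/8) = 1/(1117249/900 + 105/8) = 1/(2258123/1800) = 1800/2258123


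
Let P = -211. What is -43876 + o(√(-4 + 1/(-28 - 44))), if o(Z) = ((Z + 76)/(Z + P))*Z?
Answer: (-666563903*I - 4467600*√2)/(6*(17*√2 + 2532*I)) ≈ -43876.0 - 0.72138*I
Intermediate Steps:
o(Z) = Z*(76 + Z)/(-211 + Z) (o(Z) = ((Z + 76)/(Z - 211))*Z = ((76 + Z)/(-211 + Z))*Z = Z*(76 + Z)/(-211 + Z))
-43876 + o(√(-4 + 1/(-28 - 44))) = -43876 + √(-4 + 1/(-28 - 44))*(76 + √(-4 + 1/(-28 - 44)))/(-211 + √(-4 + 1/(-28 - 44))) = -43876 + √(-4 + 1/(-72))*(76 + √(-4 + 1/(-72)))/(-211 + √(-4 + 1/(-72))) = -43876 + √(-4 - 1/72)*(76 + √(-4 - 1/72))/(-211 + √(-4 - 1/72)) = -43876 + √(-289/72)*(76 + √(-289/72))/(-211 + √(-289/72)) = -43876 + (17*I*√2/12)*(76 + 17*I*√2/12)/(-211 + 17*I*√2/12) = -43876 + 17*I*√2*(76 + 17*I*√2/12)/(12*(-211 + 17*I*√2/12))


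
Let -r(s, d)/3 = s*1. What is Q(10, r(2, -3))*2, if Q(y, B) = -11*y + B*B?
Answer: -148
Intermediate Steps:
r(s, d) = -3*s
Q(y, B) = B² - 11*y (Q(y, B) = -11*y + B² = B² - 11*y)
Q(10, r(2, -3))*2 = ((-3*2)² - 11*10)*2 = ((-6)² - 110)*2 = (36 - 110)*2 = -74*2 = -148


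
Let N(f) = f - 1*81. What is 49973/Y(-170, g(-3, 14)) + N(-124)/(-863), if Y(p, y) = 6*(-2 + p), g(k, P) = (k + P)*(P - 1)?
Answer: -42915139/890616 ≈ -48.186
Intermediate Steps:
g(k, P) = (-1 + P)*(P + k) (g(k, P) = (P + k)*(-1 + P) = (-1 + P)*(P + k))
Y(p, y) = -12 + 6*p
N(f) = -81 + f (N(f) = f - 81 = -81 + f)
49973/Y(-170, g(-3, 14)) + N(-124)/(-863) = 49973/(-12 + 6*(-170)) + (-81 - 124)/(-863) = 49973/(-12 - 1020) - 205*(-1/863) = 49973/(-1032) + 205/863 = 49973*(-1/1032) + 205/863 = -49973/1032 + 205/863 = -42915139/890616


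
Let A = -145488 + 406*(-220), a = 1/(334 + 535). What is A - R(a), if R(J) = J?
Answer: -204048153/869 ≈ -2.3481e+5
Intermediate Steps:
a = 1/869 ≈ 0.0011507
A = -234808 (A = -145488 - 89320 = -234808)
A - R(a) = -234808 - 1*1/869 = -234808 - 1/869 = -204048153/869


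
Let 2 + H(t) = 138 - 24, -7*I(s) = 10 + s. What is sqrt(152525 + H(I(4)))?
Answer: sqrt(152637) ≈ 390.69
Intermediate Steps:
I(s) = -10/7 - s/7 (I(s) = -(10 + s)/7 = -10/7 - s/7)
H(t) = 112 (H(t) = -2 + (138 - 24) = -2 + 114 = 112)
sqrt(152525 + H(I(4))) = sqrt(152525 + 112) = sqrt(152637)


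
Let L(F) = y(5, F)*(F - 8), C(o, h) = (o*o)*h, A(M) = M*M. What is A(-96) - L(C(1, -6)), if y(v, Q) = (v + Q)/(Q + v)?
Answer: 9230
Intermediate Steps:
y(v, Q) = 1 (y(v, Q) = (Q + v)/(Q + v) = 1)
A(M) = M²
C(o, h) = h*o² (C(o, h) = o²*h = h*o²)
L(F) = -8 + F (L(F) = 1*(F - 8) = 1*(-8 + F) = -8 + F)
A(-96) - L(C(1, -6)) = (-96)² - (-8 - 6*1²) = 9216 - (-8 - 6*1) = 9216 - (-8 - 6) = 9216 - 1*(-14) = 9216 + 14 = 9230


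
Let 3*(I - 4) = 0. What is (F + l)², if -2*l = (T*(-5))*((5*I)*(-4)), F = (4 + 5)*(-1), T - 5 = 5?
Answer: 4036081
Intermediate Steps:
I = 4 (I = 4 + (⅓)*0 = 4 + 0 = 4)
T = 10 (T = 5 + 5 = 10)
F = -9 (F = 9*(-1) = -9)
l = -2000 (l = -10*(-5)*(5*4)*(-4)/2 = -(-25)*20*(-4) = -(-25)*(-80) = -½*4000 = -2000)
(F + l)² = (-9 - 2000)² = (-2009)² = 4036081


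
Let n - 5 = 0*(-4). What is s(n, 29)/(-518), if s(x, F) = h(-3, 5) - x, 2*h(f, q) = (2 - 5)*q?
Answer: 25/1036 ≈ 0.024131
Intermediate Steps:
n = 5 (n = 5 + 0*(-4) = 5 + 0 = 5)
h(f, q) = -3*q/2 (h(f, q) = ((2 - 5)*q)/2 = (-3*q)/2 = -3*q/2)
s(x, F) = -15/2 - x (s(x, F) = -3/2*5 - x = -15/2 - x)
s(n, 29)/(-518) = (-15/2 - 1*5)/(-518) = (-15/2 - 5)*(-1/518) = -25/2*(-1/518) = 25/1036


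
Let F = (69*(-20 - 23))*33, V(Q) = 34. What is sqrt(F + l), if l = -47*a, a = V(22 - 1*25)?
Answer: I*sqrt(99509) ≈ 315.45*I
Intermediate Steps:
a = 34
F = -97911 (F = (69*(-43))*33 = -2967*33 = -97911)
l = -1598 (l = -47*34 = -1598)
sqrt(F + l) = sqrt(-97911 - 1598) = sqrt(-99509) = I*sqrt(99509)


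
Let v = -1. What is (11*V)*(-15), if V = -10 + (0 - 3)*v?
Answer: 1155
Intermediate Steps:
V = -7 (V = -10 + (0 - 3)*(-1) = -10 - 3*(-1) = -10 + 3 = -7)
(11*V)*(-15) = (11*(-7))*(-15) = -77*(-15) = 1155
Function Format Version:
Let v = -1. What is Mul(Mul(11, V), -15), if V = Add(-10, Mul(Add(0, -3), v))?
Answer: 1155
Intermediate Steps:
V = -7 (V = Add(-10, Mul(Add(0, -3), -1)) = Add(-10, Mul(-3, -1)) = Add(-10, 3) = -7)
Mul(Mul(11, V), -15) = Mul(Mul(11, -7), -15) = Mul(-77, -15) = 1155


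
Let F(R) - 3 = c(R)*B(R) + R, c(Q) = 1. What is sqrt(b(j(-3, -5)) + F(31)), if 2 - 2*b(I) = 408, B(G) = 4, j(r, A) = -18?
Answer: I*sqrt(165) ≈ 12.845*I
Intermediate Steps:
b(I) = -203 (b(I) = 1 - 1/2*408 = 1 - 204 = -203)
F(R) = 7 + R (F(R) = 3 + (1*4 + R) = 3 + (4 + R) = 7 + R)
sqrt(b(j(-3, -5)) + F(31)) = sqrt(-203 + (7 + 31)) = sqrt(-203 + 38) = sqrt(-165) = I*sqrt(165)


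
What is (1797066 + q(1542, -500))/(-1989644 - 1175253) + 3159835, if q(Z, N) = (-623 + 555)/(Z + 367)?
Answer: 19091050932999529/6041788373 ≈ 3.1598e+6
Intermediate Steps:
q(Z, N) = -68/(367 + Z)
(1797066 + q(1542, -500))/(-1989644 - 1175253) + 3159835 = (1797066 - 68/(367 + 1542))/(-1989644 - 1175253) + 3159835 = (1797066 - 68/1909)/(-3164897) + 3159835 = (1797066 - 68*1/1909)*(-1/3164897) + 3159835 = (1797066 - 68/1909)*(-1/3164897) + 3159835 = (3430598926/1909)*(-1/3164897) + 3159835 = -3430598926/6041788373 + 3159835 = 19091050932999529/6041788373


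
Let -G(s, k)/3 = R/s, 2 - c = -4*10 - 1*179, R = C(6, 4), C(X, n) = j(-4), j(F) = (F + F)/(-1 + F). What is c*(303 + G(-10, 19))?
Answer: 1676727/25 ≈ 67069.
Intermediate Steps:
j(F) = 2*F/(-1 + F) (j(F) = (2*F)/(-1 + F) = 2*F/(-1 + F))
C(X, n) = 8/5 (C(X, n) = 2*(-4)/(-1 - 4) = 2*(-4)/(-5) = 2*(-4)*(-⅕) = 8/5)
R = 8/5 ≈ 1.6000
c = 221 (c = 2 - (-4*10 - 1*179) = 2 - (-40 - 179) = 2 - 1*(-219) = 2 + 219 = 221)
G(s, k) = -24/(5*s)
c*(303 + G(-10, 19)) = 221*(303 - 24/5/(-10)) = 221*(303 - 24/5*(-⅒)) = 221*(303 + 12/25) = 221*(7587/25) = 1676727/25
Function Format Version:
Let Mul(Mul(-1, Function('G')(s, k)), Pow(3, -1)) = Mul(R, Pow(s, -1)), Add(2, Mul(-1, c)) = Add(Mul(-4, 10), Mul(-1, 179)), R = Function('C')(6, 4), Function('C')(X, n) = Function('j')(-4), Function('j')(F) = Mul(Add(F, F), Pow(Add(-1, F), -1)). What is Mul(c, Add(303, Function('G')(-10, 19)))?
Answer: Rational(1676727, 25) ≈ 67069.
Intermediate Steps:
Function('j')(F) = Mul(2, F, Pow(Add(-1, F), -1)) (Function('j')(F) = Mul(Mul(2, F), Pow(Add(-1, F), -1)) = Mul(2, F, Pow(Add(-1, F), -1)))
Function('C')(X, n) = Rational(8, 5) (Function('C')(X, n) = Mul(2, -4, Pow(Add(-1, -4), -1)) = Mul(2, -4, Pow(-5, -1)) = Mul(2, -4, Rational(-1, 5)) = Rational(8, 5))
R = Rational(8, 5) ≈ 1.6000
c = 221 (c = Add(2, Mul(-1, Add(Mul(-4, 10), Mul(-1, 179)))) = Add(2, Mul(-1, Add(-40, -179))) = Add(2, Mul(-1, -219)) = Add(2, 219) = 221)
Function('G')(s, k) = Mul(Rational(-24, 5), Pow(s, -1)) (Function('G')(s, k) = Mul(-3, Mul(Rational(8, 5), Pow(s, -1))) = Mul(Rational(-24, 5), Pow(s, -1)))
Mul(c, Add(303, Function('G')(-10, 19))) = Mul(221, Add(303, Mul(Rational(-24, 5), Pow(-10, -1)))) = Mul(221, Add(303, Mul(Rational(-24, 5), Rational(-1, 10)))) = Mul(221, Add(303, Rational(12, 25))) = Mul(221, Rational(7587, 25)) = Rational(1676727, 25)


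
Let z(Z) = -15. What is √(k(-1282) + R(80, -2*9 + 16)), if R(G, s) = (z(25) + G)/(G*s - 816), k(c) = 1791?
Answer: √106625011/244 ≈ 42.319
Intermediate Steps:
R(G, s) = (-15 + G)/(-816 + G*s) (R(G, s) = (-15 + G)/(G*s - 816) = (-15 + G)/(-816 + G*s))
√(k(-1282) + R(80, -2*9 + 16)) = √(1791 + (-15 + 80)/(-816 + 80*(-2*9 + 16))) = √(1791 + 65/(-816 + 80*(-18 + 16))) = √(1791 + 65/(-816 + 80*(-2))) = √(1791 + 65/(-816 - 160)) = √(1791 + 65/(-976)) = √(1791 - 1/976*65) = √(1791 - 65/976) = √(1747951/976) = √106625011/244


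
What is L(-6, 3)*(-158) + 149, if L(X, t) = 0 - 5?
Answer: 939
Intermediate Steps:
L(X, t) = -5
L(-6, 3)*(-158) + 149 = -5*(-158) + 149 = 790 + 149 = 939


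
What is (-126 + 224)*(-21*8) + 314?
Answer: -16150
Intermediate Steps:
(-126 + 224)*(-21*8) + 314 = 98*(-168) + 314 = -16464 + 314 = -16150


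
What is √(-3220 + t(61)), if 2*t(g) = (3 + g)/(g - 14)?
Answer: 18*I*√21949/47 ≈ 56.739*I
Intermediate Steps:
t(g) = (3 + g)/(2*(-14 + g)) (t(g) = ((3 + g)/(g - 14))/2 = ((3 + g)/(-14 + g))/2 = (3 + g)/(2*(-14 + g)))
√(-3220 + t(61)) = √(-3220 + (3 + 61)/(2*(-14 + 61))) = √(-3220 + (½)*64/47) = √(-3220 + (½)*(1/47)*64) = √(-3220 + 32/47) = √(-151308/47) = 18*I*√21949/47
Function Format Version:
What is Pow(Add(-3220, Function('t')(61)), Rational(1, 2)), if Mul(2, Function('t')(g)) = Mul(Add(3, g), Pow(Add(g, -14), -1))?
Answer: Mul(Rational(18, 47), I, Pow(21949, Rational(1, 2))) ≈ Mul(56.739, I)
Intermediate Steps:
Function('t')(g) = Mul(Rational(1, 2), Pow(Add(-14, g), -1), Add(3, g)) (Function('t')(g) = Mul(Rational(1, 2), Mul(Add(3, g), Pow(Add(g, -14), -1))) = Mul(Rational(1, 2), Mul(Add(3, g), Pow(Add(-14, g), -1))) = Mul(Rational(1, 2), Mul(Pow(Add(-14, g), -1), Add(3, g))) = Mul(Rational(1, 2), Pow(Add(-14, g), -1), Add(3, g)))
Pow(Add(-3220, Function('t')(61)), Rational(1, 2)) = Pow(Add(-3220, Mul(Rational(1, 2), Pow(Add(-14, 61), -1), Add(3, 61))), Rational(1, 2)) = Pow(Add(-3220, Mul(Rational(1, 2), Pow(47, -1), 64)), Rational(1, 2)) = Pow(Add(-3220, Mul(Rational(1, 2), Rational(1, 47), 64)), Rational(1, 2)) = Pow(Add(-3220, Rational(32, 47)), Rational(1, 2)) = Pow(Rational(-151308, 47), Rational(1, 2)) = Mul(Rational(18, 47), I, Pow(21949, Rational(1, 2)))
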